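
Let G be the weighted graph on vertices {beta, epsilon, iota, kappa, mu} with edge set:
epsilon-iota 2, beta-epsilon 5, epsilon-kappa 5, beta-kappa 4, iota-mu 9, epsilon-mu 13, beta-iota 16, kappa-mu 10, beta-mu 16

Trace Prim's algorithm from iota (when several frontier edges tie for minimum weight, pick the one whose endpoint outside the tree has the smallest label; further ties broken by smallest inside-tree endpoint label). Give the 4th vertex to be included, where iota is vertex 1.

Prim's algorithm from iota:
Step 1: cheapest edge leaving the tree is epsilon-iota (2); add epsilon.
Step 2: cheapest edge leaving the tree is beta-epsilon (5); add beta.
Step 3: cheapest edge leaving the tree is beta-kappa (4); add kappa.
Step 4: cheapest edge leaving the tree is iota-mu (9); add mu.
Vertex order: iota, epsilon, beta, kappa, mu. The 4th vertex is kappa.

kappa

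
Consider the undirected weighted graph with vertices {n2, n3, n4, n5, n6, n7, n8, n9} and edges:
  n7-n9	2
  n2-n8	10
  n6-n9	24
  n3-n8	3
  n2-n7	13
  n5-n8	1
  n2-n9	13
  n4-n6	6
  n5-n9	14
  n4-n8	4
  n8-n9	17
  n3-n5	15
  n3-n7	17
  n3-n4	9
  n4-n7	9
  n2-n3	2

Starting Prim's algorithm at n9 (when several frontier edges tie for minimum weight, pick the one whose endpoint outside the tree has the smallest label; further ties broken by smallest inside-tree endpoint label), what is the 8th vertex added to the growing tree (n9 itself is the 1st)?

Prim's algorithm from n9:
Step 1: cheapest edge leaving the tree is n7-n9 (2); add n7.
Step 2: cheapest edge leaving the tree is n4-n7 (9); add n4.
Step 3: cheapest edge leaving the tree is n4-n8 (4); add n8.
Step 4: cheapest edge leaving the tree is n5-n8 (1); add n5.
Step 5: cheapest edge leaving the tree is n3-n8 (3); add n3.
Step 6: cheapest edge leaving the tree is n2-n3 (2); add n2.
Step 7: cheapest edge leaving the tree is n4-n6 (6); add n6.
Vertex order: n9, n7, n4, n8, n5, n3, n2, n6. The 8th vertex is n6.

n6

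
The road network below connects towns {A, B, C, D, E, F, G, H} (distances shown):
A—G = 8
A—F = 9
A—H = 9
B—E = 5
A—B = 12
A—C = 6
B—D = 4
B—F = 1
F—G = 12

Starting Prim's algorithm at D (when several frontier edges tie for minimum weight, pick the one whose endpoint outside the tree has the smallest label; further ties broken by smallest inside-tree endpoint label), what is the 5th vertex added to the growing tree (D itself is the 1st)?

A

Prim's algorithm from D:
Step 1: cheapest edge leaving the tree is B—D (4); add B.
Step 2: cheapest edge leaving the tree is B—F (1); add F.
Step 3: cheapest edge leaving the tree is B—E (5); add E.
Step 4: cheapest edge leaving the tree is A—F (9); add A.
Step 5: cheapest edge leaving the tree is A—C (6); add C.
Step 6: cheapest edge leaving the tree is A—G (8); add G.
Step 7: cheapest edge leaving the tree is A—H (9); add H.
Vertex order: D, B, F, E, A, C, G, H. The 5th vertex is A.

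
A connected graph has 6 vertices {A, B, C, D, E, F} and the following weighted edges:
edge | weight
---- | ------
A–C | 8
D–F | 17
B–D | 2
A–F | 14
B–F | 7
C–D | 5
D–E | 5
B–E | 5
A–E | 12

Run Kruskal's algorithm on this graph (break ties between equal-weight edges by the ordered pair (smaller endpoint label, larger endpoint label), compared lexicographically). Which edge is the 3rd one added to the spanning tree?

C-D

Kruskal: consider edges lightest-first.
B–D (2): add — endpoints in different components.
B–E (5): add — endpoints in different components.
C–D (5): add — endpoints in different components.
D–E (5): skip — D and E already connected.
B–F (7): add — endpoints in different components.
A–C (8): add — endpoints in different components.
The 3rd edge added is C–D.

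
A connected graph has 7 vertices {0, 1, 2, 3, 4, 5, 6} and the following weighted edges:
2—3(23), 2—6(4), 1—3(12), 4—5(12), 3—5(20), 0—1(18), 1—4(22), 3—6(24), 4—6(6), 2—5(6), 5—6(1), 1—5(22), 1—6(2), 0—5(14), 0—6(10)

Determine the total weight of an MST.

Sort edges by weight, then run Kruskal:
5—6 (1): add. Components now {0} {1} {2} {3} {4} {5,6}
1—6 (2): add. Components now {0} {1,5,6} {2} {3} {4}
2—6 (4): add. Components now {0} {1,2,5,6} {3} {4}
2—5 (6): skip — 2 and 5 already connected.
4—6 (6): add. Components now {0} {1,2,4,5,6} {3}
0—6 (10): add. Components now {0,1,2,4,5,6} {3}
1—3 (12): add. Components now {0,1,2,3,4,5,6}
MST edges: 5—6, 1—6, 2—6, 4—6, 0—6, 1—3; total weight 1+2+4+6+10+12 = 35.

35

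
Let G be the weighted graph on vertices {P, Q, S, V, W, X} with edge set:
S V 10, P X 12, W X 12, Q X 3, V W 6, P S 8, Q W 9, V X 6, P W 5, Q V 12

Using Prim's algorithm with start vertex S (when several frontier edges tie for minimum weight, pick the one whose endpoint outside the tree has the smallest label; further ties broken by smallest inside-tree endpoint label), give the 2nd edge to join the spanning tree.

Prim's algorithm from S:
Step 1: frontier [P S 8, S V 10] → take P S (8); add P.
Step 2: frontier [P W 5, P X 12, S V 10] → take P W (5); add W.
Step 3: frontier [P X 12, S V 10, V W 6, Q W 9, W X 12] → take V W (6); add V.
Step 4: frontier [P X 12, V X 6, Q V 12, Q W 9, W X 12] → take V X (6); add X.
Step 5: frontier [Q V 12, Q W 9, Q X 3] → take Q X (3); add Q.
The 2nd edge added is P W.

P-W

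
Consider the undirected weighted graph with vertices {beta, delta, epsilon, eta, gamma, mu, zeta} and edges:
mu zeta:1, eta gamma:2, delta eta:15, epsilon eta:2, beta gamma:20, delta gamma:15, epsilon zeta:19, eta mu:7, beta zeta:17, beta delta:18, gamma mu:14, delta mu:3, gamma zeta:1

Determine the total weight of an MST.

26

Kruskal's algorithm — process edges by increasing weight (ties by edge label):
gamma zeta (1): add — endpoints in different components.
mu zeta (1): add — endpoints in different components.
epsilon eta (2): add — endpoints in different components.
eta gamma (2): add — endpoints in different components.
delta mu (3): add — endpoints in different components.
eta mu (7): skip — eta and mu already connected.
gamma mu (14): skip — gamma and mu already connected.
delta eta (15): skip — delta and eta already connected.
delta gamma (15): skip — gamma and delta already connected.
beta zeta (17): add — endpoints in different components.
MST edges: gamma zeta, mu zeta, epsilon eta, eta gamma, delta mu, beta zeta; total weight 1+1+2+2+3+17 = 26.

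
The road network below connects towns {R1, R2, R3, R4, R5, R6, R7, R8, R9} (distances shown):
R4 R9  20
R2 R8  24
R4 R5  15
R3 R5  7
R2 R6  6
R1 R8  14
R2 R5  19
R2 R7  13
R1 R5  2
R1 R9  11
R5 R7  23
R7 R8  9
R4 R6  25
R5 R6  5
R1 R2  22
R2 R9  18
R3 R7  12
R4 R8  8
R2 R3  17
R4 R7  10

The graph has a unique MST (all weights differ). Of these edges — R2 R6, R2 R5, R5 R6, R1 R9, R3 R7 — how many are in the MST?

Kruskal: consider edges lightest-first.
R1 R5 (2): add — endpoints in different components.
R5 R6 (5): add — endpoints in different components.
R2 R6 (6): add — endpoints in different components.
R3 R5 (7): add — endpoints in different components.
R4 R8 (8): add — endpoints in different components.
R7 R8 (9): add — endpoints in different components.
R4 R7 (10): skip — R7 and R4 already connected.
R1 R9 (11): add — endpoints in different components.
R3 R7 (12): add — endpoints in different components.
MST edge set: {R1 R5, R5 R6, R2 R6, R3 R5, R4 R8, R7 R8, R1 R9, R3 R7}.
Of the listed edges, {R2 R6, R5 R6, R1 R9, R3 R7} are in the MST → 4.

4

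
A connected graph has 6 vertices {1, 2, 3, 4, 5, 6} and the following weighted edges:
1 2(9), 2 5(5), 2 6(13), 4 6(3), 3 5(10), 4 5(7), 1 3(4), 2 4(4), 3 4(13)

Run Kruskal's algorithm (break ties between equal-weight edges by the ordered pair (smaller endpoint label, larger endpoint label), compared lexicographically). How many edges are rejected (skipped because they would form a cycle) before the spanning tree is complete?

1

Kruskal: consider edges lightest-first.
4 6 (3): add — endpoints in different components.
1 3 (4): add — endpoints in different components.
2 4 (4): add — endpoints in different components.
2 5 (5): add — endpoints in different components.
4 5 (7): skip — 4 and 5 already connected.
1 2 (9): add — endpoints in different components.
Edges rejected before the tree was complete: 1.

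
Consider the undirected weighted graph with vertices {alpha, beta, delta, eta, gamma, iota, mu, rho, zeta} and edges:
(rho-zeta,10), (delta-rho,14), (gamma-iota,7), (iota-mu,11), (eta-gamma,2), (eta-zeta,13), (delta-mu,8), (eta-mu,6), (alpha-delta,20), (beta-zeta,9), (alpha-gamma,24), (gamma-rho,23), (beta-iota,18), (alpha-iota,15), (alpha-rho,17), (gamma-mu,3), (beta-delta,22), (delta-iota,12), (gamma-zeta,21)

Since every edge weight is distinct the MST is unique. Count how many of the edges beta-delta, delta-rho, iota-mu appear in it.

Sort edges by weight, then run Kruskal:
eta-gamma (2): add — endpoints in different components.
gamma-mu (3): add — endpoints in different components.
eta-mu (6): skip — eta and mu already connected.
gamma-iota (7): add — endpoints in different components.
delta-mu (8): add — endpoints in different components.
beta-zeta (9): add — endpoints in different components.
rho-zeta (10): add — endpoints in different components.
iota-mu (11): skip — mu and iota already connected.
delta-iota (12): skip — iota and delta already connected.
eta-zeta (13): add — endpoints in different components.
delta-rho (14): skip — rho and delta already connected.
alpha-iota (15): add — endpoints in different components.
MST edge set: {eta-gamma, gamma-mu, gamma-iota, delta-mu, beta-zeta, rho-zeta, eta-zeta, alpha-iota}.
Of the listed edges, {} are in the MST → 0.

0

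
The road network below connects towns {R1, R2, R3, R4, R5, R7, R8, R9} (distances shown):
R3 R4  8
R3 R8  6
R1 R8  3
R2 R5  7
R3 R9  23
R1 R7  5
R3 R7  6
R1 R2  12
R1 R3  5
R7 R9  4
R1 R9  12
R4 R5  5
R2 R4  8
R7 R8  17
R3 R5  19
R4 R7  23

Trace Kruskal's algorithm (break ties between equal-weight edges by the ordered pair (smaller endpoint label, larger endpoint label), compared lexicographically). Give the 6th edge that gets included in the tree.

Kruskal: consider edges lightest-first.
R1 R8 (3): add — endpoints in different components.
R7 R9 (4): add — endpoints in different components.
R1 R3 (5): add — endpoints in different components.
R1 R7 (5): add — endpoints in different components.
R4 R5 (5): add — endpoints in different components.
R3 R7 (6): skip — R3 and R7 already connected.
R3 R8 (6): skip — R3 and R8 already connected.
R2 R5 (7): add — endpoints in different components.
R2 R4 (8): skip — R2 and R4 already connected.
R3 R4 (8): add — endpoints in different components.
The 6th edge added is R2 R5.

R2-R5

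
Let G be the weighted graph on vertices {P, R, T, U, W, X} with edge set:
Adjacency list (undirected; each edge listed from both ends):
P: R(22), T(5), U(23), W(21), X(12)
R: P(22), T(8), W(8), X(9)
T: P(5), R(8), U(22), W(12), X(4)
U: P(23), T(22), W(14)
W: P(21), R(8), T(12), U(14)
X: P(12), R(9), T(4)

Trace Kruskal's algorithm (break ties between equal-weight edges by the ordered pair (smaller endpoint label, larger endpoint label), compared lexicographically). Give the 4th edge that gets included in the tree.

R-W

Kruskal's algorithm — process edges by increasing weight (ties by edge label):
T–X (4): add — endpoints in different components.
P–T (5): add — endpoints in different components.
R–T (8): add — endpoints in different components.
R–W (8): add — endpoints in different components.
R–X (9): skip — R and X already connected.
P–X (12): skip — P and X already connected.
T–W (12): skip — W and T already connected.
U–W (14): add — endpoints in different components.
The 4th edge added is R–W.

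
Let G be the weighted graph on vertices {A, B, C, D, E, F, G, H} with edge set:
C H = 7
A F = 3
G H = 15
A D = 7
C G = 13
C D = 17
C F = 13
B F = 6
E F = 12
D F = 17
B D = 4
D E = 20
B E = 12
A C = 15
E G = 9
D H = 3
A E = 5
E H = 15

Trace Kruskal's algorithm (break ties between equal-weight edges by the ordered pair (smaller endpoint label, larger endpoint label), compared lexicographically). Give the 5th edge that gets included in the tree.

B-F

Kruskal's algorithm — process edges by increasing weight (ties by edge label):
A F (3): add — endpoints in different components.
D H (3): add — endpoints in different components.
B D (4): add — endpoints in different components.
A E (5): add — endpoints in different components.
B F (6): add — endpoints in different components.
A D (7): skip — A and D already connected.
C H (7): add — endpoints in different components.
E G (9): add — endpoints in different components.
The 5th edge added is B F.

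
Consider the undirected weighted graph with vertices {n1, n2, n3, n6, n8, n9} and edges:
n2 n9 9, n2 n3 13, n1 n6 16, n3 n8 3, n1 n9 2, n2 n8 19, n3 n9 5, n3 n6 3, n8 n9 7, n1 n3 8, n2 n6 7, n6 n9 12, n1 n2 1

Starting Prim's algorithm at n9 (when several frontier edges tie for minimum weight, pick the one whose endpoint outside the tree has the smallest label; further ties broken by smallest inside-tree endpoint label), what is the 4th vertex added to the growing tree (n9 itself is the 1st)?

Grow the tree from n9 using Prim:
Step 1: frontier [n1 n9 2, n3 n9 5, n8 n9 7, n2 n9 9, n6 n9 12] → take n1 n9 (2); add n1.
Step 2: frontier [n1 n2 1, n1 n3 8, n1 n6 16, n3 n9 5, n8 n9 7, n2 n9 9, n6 n9 12] → take n1 n2 (1); add n2.
Step 3: frontier [n1 n3 8, n1 n6 16, n2 n6 7, n2 n3 13, n2 n8 19, n3 n9 5, n8 n9 7, n6 n9 12] → take n3 n9 (5); add n3.
Step 4: frontier [n1 n6 16, n2 n6 7, n2 n8 19, n3 n6 3, n3 n8 3, n8 n9 7, n6 n9 12] → take n3 n6 (3); add n6.
Step 5: frontier [n2 n8 19, n3 n8 3, n8 n9 7] → take n3 n8 (3); add n8.
Vertex order: n9, n1, n2, n3, n6, n8. The 4th vertex is n3.

n3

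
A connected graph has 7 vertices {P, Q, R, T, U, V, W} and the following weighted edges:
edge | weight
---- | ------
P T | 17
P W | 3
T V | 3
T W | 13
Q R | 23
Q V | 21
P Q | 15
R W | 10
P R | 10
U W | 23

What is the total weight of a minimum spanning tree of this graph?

Prim's algorithm from W:
Step 1: frontier [P W 3, R W 10, T W 13, U W 23] → take P W (3); add P.
Step 2: frontier [P R 10, P Q 15, P T 17, R W 10, T W 13, U W 23] → take P R (10); add R.
Step 3: frontier [P Q 15, P T 17, Q R 23, T W 13, U W 23] → take T W (13); add T.
Step 4: frontier [P Q 15, Q R 23, T V 3, U W 23] → take T V (3); add V.
Step 5: frontier [P Q 15, Q R 23, Q V 21, U W 23] → take P Q (15); add Q.
Step 6: frontier [U W 23] → take U W (23); add U.
MST edges: P W, P R, T W, T V, P Q, U W; total weight 3+10+13+3+15+23 = 67.

67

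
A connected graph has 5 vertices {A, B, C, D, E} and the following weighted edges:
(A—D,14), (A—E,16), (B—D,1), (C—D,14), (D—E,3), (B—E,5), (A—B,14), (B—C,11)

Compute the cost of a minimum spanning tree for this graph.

Grow the tree from E using Prim:
Step 1: frontier [D—E 3, B—E 5, A—E 16] → take D—E (3); add D.
Step 2: frontier [B—D 1, A—D 14, C—D 14, B—E 5, A—E 16] → take B—D (1); add B.
Step 3: frontier [B—C 11, A—B 14, A—D 14, C—D 14, A—E 16] → take B—C (11); add C.
Step 4: frontier [A—B 14, A—D 14, A—E 16] → take A—B (14); add A.
MST edges: D—E, B—D, B—C, A—B; total weight 3+1+11+14 = 29.

29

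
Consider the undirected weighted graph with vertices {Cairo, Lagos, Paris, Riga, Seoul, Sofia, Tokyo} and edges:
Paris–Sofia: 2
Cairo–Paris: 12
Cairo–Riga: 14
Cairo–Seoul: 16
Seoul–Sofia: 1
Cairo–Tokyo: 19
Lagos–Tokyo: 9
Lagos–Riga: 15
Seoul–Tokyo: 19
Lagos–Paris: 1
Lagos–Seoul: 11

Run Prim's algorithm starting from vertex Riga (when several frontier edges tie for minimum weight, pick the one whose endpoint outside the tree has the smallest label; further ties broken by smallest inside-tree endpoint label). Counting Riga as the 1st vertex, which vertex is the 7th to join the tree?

Tokyo

Grow the tree from Riga using Prim:
Step 1: cheapest edge leaving the tree is Cairo–Riga (14); add Cairo.
Step 2: cheapest edge leaving the tree is Cairo–Paris (12); add Paris.
Step 3: cheapest edge leaving the tree is Lagos–Paris (1); add Lagos.
Step 4: cheapest edge leaving the tree is Paris–Sofia (2); add Sofia.
Step 5: cheapest edge leaving the tree is Seoul–Sofia (1); add Seoul.
Step 6: cheapest edge leaving the tree is Lagos–Tokyo (9); add Tokyo.
Vertex order: Riga, Cairo, Paris, Lagos, Sofia, Seoul, Tokyo. The 7th vertex is Tokyo.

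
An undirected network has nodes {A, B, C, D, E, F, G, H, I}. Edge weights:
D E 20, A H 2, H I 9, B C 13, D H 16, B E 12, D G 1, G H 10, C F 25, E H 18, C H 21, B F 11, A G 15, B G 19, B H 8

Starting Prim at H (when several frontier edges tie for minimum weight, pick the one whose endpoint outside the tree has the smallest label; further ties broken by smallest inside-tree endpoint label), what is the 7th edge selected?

Prim's algorithm from H:
Step 1: cheapest edge leaving the tree is A H (2); add A.
Step 2: cheapest edge leaving the tree is B H (8); add B.
Step 3: cheapest edge leaving the tree is H I (9); add I.
Step 4: cheapest edge leaving the tree is G H (10); add G.
Step 5: cheapest edge leaving the tree is D G (1); add D.
Step 6: cheapest edge leaving the tree is B F (11); add F.
Step 7: cheapest edge leaving the tree is B E (12); add E.
Step 8: cheapest edge leaving the tree is B C (13); add C.
The 7th edge added is B E.

B-E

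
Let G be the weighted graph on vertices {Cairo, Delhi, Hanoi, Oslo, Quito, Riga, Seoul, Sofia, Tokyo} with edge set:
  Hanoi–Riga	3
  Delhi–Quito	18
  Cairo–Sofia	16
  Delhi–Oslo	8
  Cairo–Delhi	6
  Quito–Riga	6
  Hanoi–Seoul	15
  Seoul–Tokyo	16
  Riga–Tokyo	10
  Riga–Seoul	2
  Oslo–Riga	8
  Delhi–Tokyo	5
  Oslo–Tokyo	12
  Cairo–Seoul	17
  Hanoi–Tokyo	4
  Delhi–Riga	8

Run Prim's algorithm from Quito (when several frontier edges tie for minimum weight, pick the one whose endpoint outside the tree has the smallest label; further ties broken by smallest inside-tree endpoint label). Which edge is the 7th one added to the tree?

Prim, starting at Quito.
Step 1: cheapest edge leaving the tree is Quito–Riga (6); add Riga.
Step 2: cheapest edge leaving the tree is Riga–Seoul (2); add Seoul.
Step 3: cheapest edge leaving the tree is Hanoi–Riga (3); add Hanoi.
Step 4: cheapest edge leaving the tree is Hanoi–Tokyo (4); add Tokyo.
Step 5: cheapest edge leaving the tree is Delhi–Tokyo (5); add Delhi.
Step 6: cheapest edge leaving the tree is Cairo–Delhi (6); add Cairo.
Step 7: cheapest edge leaving the tree is Delhi–Oslo (8); add Oslo.
Step 8: cheapest edge leaving the tree is Cairo–Sofia (16); add Sofia.
The 7th edge added is Delhi–Oslo.

Delhi-Oslo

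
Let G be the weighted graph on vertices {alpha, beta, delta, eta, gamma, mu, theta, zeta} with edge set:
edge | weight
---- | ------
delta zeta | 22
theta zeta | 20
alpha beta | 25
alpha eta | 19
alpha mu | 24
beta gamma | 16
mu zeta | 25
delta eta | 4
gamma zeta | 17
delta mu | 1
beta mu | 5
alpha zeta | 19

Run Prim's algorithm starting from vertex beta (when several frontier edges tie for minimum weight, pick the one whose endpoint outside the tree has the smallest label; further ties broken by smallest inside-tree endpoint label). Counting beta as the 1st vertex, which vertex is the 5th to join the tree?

gamma

Prim's algorithm from beta:
Step 1: frontier [beta mu 5, beta gamma 16, alpha beta 25] → take beta mu (5); add mu.
Step 2: frontier [beta gamma 16, alpha beta 25, delta mu 1, alpha mu 24, mu zeta 25] → take delta mu (1); add delta.
Step 3: frontier [beta gamma 16, alpha beta 25, delta eta 4, delta zeta 22, alpha mu 24, mu zeta 25] → take delta eta (4); add eta.
Step 4: frontier [beta gamma 16, alpha beta 25, delta zeta 22, alpha eta 19, alpha mu 24, mu zeta 25] → take beta gamma (16); add gamma.
Step 5: frontier [alpha beta 25, delta zeta 22, alpha eta 19, gamma zeta 17, alpha mu 24, mu zeta 25] → take gamma zeta (17); add zeta.
Step 6: frontier [alpha beta 25, alpha eta 19, alpha mu 24, alpha zeta 19, theta zeta 20] → take alpha eta (19); add alpha.
Step 7: frontier [theta zeta 20] → take theta zeta (20); add theta.
Vertex order: beta, mu, delta, eta, gamma, zeta, alpha, theta. The 5th vertex is gamma.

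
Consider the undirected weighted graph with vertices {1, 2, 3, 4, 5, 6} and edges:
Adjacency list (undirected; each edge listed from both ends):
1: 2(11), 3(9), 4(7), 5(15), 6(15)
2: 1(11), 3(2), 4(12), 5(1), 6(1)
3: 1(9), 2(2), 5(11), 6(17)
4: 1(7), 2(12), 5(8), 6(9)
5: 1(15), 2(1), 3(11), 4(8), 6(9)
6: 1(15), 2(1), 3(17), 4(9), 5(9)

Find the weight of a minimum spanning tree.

Prim's algorithm from 1:
Step 1: cheapest edge leaving the tree is 1—4 (7); add 4.
Step 2: cheapest edge leaving the tree is 4—5 (8); add 5.
Step 3: cheapest edge leaving the tree is 2—5 (1); add 2.
Step 4: cheapest edge leaving the tree is 2—6 (1); add 6.
Step 5: cheapest edge leaving the tree is 2—3 (2); add 3.
MST edges: 1—4, 4—5, 2—5, 2—6, 2—3; total weight 7+8+1+1+2 = 19.

19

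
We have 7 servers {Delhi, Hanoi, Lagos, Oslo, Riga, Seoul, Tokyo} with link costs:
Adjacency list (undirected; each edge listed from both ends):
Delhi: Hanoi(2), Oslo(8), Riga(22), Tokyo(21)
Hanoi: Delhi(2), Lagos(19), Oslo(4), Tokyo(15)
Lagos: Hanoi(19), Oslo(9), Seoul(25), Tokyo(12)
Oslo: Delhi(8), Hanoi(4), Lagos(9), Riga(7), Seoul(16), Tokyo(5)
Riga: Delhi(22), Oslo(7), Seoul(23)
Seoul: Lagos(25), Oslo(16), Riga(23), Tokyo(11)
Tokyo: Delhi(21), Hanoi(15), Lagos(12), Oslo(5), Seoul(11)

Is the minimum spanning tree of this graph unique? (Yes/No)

Kruskal: consider edges lightest-first.
Delhi-Hanoi (2): add. Components now {Riga} {Seoul} {Delhi,Hanoi} {Lagos} {Oslo} {Tokyo}
Hanoi-Oslo (4): add. Components now {Riga} {Seoul} {Delhi,Hanoi,Oslo} {Lagos} {Tokyo}
Oslo-Tokyo (5): add. Components now {Riga} {Seoul} {Delhi,Hanoi,Oslo,Tokyo} {Lagos}
Oslo-Riga (7): add. Components now {Delhi,Hanoi,Oslo,Riga,Tokyo} {Seoul} {Lagos}
Delhi-Oslo (8): skip — Delhi and Oslo already connected.
Lagos-Oslo (9): add. Components now {Delhi,Hanoi,Lagos,Oslo,Riga,Tokyo} {Seoul}
Seoul-Tokyo (11): add. Components now {Delhi,Hanoi,Lagos,Oslo,Riga,Seoul,Tokyo}
Every non-tree edge has weight strictly greater than the heaviest edge on the tree path between its endpoints, so the MST is unique.

Yes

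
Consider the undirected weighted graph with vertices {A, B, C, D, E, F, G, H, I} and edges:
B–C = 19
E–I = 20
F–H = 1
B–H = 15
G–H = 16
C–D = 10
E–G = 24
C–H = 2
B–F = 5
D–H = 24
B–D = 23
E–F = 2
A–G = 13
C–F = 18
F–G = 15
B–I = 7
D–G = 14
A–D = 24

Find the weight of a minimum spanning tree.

Kruskal's algorithm — process edges by increasing weight (ties by edge label):
F–H (1): add — endpoints in different components.
C–H (2): add — endpoints in different components.
E–F (2): add — endpoints in different components.
B–F (5): add — endpoints in different components.
B–I (7): add — endpoints in different components.
C–D (10): add — endpoints in different components.
A–G (13): add — endpoints in different components.
D–G (14): add — endpoints in different components.
MST edges: F–H, C–H, E–F, B–F, B–I, C–D, A–G, D–G; total weight 1+2+2+5+7+10+13+14 = 54.

54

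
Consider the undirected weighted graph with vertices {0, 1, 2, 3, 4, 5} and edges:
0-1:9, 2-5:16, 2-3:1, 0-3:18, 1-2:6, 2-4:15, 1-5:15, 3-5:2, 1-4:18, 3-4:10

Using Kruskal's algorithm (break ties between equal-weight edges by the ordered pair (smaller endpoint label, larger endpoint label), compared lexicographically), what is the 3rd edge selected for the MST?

Sort edges by weight, then run Kruskal:
2-3 (1): add — endpoints in different components.
3-5 (2): add — endpoints in different components.
1-2 (6): add — endpoints in different components.
0-1 (9): add — endpoints in different components.
3-4 (10): add — endpoints in different components.
The 3rd edge added is 1-2.

1-2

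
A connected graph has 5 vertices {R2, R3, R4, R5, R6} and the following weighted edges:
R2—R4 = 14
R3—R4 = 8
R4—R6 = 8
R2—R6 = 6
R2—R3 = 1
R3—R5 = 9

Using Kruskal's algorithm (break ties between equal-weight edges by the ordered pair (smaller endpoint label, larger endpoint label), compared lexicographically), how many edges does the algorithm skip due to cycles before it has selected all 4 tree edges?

1

Kruskal: consider edges lightest-first.
R2—R3 (1): add — endpoints in different components.
R2—R6 (6): add — endpoints in different components.
R3—R4 (8): add — endpoints in different components.
R4—R6 (8): skip — R4 and R6 already connected.
R3—R5 (9): add — endpoints in different components.
Edges rejected before the tree was complete: 1.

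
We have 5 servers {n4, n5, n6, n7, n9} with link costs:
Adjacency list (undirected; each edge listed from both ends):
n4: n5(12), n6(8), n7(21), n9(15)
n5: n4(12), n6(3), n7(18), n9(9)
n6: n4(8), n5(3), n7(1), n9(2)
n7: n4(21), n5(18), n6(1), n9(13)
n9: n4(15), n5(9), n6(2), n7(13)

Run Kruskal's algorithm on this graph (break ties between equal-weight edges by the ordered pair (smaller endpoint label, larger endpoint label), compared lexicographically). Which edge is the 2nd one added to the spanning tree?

Sort edges by weight, then run Kruskal:
n6–n7 (1): add. Components now {n6,n7} {n5} {n9} {n4}
n6–n9 (2): add. Components now {n6,n7,n9} {n5} {n4}
n5–n6 (3): add. Components now {n5,n6,n7,n9} {n4}
n4–n6 (8): add. Components now {n4,n5,n6,n7,n9}
The 2nd edge added is n6–n9.

n6-n9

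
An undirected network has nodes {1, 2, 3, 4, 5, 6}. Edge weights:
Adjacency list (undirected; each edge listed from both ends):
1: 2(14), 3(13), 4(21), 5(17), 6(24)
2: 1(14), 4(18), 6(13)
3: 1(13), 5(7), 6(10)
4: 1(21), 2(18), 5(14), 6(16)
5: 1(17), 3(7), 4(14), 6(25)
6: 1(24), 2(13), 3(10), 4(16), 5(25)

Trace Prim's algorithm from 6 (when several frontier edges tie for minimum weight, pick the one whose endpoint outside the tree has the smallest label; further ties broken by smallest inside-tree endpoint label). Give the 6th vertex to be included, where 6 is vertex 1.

Prim, starting at 6.
Step 1: cheapest edge leaving the tree is 3—6 (10); add 3.
Step 2: cheapest edge leaving the tree is 3—5 (7); add 5.
Step 3: cheapest edge leaving the tree is 1—3 (13); add 1.
Step 4: cheapest edge leaving the tree is 2—6 (13); add 2.
Step 5: cheapest edge leaving the tree is 4—5 (14); add 4.
Vertex order: 6, 3, 5, 1, 2, 4. The 6th vertex is 4.

4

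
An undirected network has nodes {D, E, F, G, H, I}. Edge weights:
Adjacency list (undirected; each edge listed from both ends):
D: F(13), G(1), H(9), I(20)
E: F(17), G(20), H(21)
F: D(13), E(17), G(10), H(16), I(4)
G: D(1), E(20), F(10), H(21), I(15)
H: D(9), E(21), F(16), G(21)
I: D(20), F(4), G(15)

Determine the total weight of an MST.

Sort edges by weight, then run Kruskal:
D—G (1): add — endpoints in different components.
F—I (4): add — endpoints in different components.
D—H (9): add — endpoints in different components.
F—G (10): add — endpoints in different components.
D—F (13): skip — D and F already connected.
G—I (15): skip — G and I already connected.
F—H (16): skip — F and H already connected.
E—F (17): add — endpoints in different components.
MST edges: D—G, F—I, D—H, F—G, E—F; total weight 1+4+9+10+17 = 41.

41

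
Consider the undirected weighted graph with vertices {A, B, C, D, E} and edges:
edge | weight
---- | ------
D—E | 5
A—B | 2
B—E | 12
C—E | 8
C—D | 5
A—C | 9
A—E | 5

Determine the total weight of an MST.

Grow the tree from C using Prim:
Step 1: frontier [C—D 5, C—E 8, A—C 9] → take C—D (5); add D.
Step 2: frontier [C—E 8, A—C 9, D—E 5] → take D—E (5); add E.
Step 3: frontier [A—C 9, A—E 5, B—E 12] → take A—E (5); add A.
Step 4: frontier [A—B 2, B—E 12] → take A—B (2); add B.
MST edges: C—D, D—E, A—E, A—B; total weight 5+5+5+2 = 17.

17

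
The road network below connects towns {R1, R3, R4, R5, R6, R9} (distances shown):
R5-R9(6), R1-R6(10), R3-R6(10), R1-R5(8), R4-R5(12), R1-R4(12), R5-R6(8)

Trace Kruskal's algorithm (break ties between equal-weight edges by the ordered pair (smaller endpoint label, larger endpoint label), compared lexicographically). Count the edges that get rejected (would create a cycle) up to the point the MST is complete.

1

Sort edges by weight, then run Kruskal:
R5-R9 (6): add. Components now {R3} {R6} {R5,R9} {R4} {R1}
R1-R5 (8): add. Components now {R3} {R6} {R1,R5,R9} {R4}
R5-R6 (8): add. Components now {R3} {R1,R5,R6,R9} {R4}
R1-R6 (10): skip — R6 and R1 already connected.
R3-R6 (10): add. Components now {R1,R3,R5,R6,R9} {R4}
R1-R4 (12): add. Components now {R1,R3,R4,R5,R6,R9}
Edges rejected before the tree was complete: 1.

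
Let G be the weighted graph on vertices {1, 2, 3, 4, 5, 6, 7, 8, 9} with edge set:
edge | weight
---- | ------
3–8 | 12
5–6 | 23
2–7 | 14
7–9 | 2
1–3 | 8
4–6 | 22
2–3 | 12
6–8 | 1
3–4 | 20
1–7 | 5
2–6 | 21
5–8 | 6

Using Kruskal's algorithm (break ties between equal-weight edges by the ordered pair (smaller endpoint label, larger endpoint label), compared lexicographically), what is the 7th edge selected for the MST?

3-8

Kruskal's algorithm — process edges by increasing weight (ties by edge label):
6–8 (1): add — endpoints in different components.
7–9 (2): add — endpoints in different components.
1–7 (5): add — endpoints in different components.
5–8 (6): add — endpoints in different components.
1–3 (8): add — endpoints in different components.
2–3 (12): add — endpoints in different components.
3–8 (12): add — endpoints in different components.
2–7 (14): skip — 2 and 7 already connected.
3–4 (20): add — endpoints in different components.
The 7th edge added is 3–8.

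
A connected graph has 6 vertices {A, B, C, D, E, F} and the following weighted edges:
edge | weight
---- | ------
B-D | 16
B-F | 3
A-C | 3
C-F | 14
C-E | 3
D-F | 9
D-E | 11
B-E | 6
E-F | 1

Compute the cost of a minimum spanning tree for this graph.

19

Grow the tree from C using Prim:
Step 1: cheapest edge leaving the tree is A-C (3); add A.
Step 2: cheapest edge leaving the tree is C-E (3); add E.
Step 3: cheapest edge leaving the tree is E-F (1); add F.
Step 4: cheapest edge leaving the tree is B-F (3); add B.
Step 5: cheapest edge leaving the tree is D-F (9); add D.
MST edges: A-C, C-E, E-F, B-F, D-F; total weight 3+3+1+3+9 = 19.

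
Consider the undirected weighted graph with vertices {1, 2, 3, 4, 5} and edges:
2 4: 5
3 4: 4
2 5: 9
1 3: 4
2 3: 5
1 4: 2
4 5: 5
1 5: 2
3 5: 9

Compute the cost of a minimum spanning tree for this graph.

Prim's algorithm from 3:
Step 1: frontier [1 3 4, 3 4 4, 2 3 5, 3 5 9] → take 1 3 (4); add 1.
Step 2: frontier [1 4 2, 1 5 2, 3 4 4, 2 3 5, 3 5 9] → take 1 4 (2); add 4.
Step 3: frontier [1 5 2, 2 3 5, 3 5 9, 2 4 5, 4 5 5] → take 1 5 (2); add 5.
Step 4: frontier [2 3 5, 2 4 5, 2 5 9] → take 2 3 (5); add 2.
MST edges: 1 3, 1 4, 1 5, 2 3; total weight 4+2+2+5 = 13.

13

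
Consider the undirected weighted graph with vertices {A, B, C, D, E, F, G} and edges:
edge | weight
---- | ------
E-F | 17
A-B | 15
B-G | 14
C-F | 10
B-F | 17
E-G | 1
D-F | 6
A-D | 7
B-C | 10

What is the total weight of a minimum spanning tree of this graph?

48

Prim's algorithm from C:
Step 1: cheapest edge leaving the tree is B-C (10); add B.
Step 2: cheapest edge leaving the tree is C-F (10); add F.
Step 3: cheapest edge leaving the tree is D-F (6); add D.
Step 4: cheapest edge leaving the tree is A-D (7); add A.
Step 5: cheapest edge leaving the tree is B-G (14); add G.
Step 6: cheapest edge leaving the tree is E-G (1); add E.
MST edges: B-C, C-F, D-F, A-D, B-G, E-G; total weight 10+10+6+7+14+1 = 48.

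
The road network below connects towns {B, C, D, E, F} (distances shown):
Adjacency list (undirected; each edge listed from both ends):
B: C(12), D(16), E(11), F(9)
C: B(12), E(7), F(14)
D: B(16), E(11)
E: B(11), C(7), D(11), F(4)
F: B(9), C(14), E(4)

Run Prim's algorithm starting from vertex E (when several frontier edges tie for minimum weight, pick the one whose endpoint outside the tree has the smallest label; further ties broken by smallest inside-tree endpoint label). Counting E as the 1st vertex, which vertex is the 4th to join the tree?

Prim, starting at E.
Step 1: cheapest edge leaving the tree is E–F (4); add F.
Step 2: cheapest edge leaving the tree is C–E (7); add C.
Step 3: cheapest edge leaving the tree is B–F (9); add B.
Step 4: cheapest edge leaving the tree is D–E (11); add D.
Vertex order: E, F, C, B, D. The 4th vertex is B.

B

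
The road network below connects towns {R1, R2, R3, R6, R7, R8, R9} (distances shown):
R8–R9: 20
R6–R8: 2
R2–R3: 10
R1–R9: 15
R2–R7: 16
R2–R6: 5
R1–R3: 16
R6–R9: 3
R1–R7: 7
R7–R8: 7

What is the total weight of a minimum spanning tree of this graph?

Sort edges by weight, then run Kruskal:
R6–R8 (2): add — endpoints in different components.
R6–R9 (3): add — endpoints in different components.
R2–R6 (5): add — endpoints in different components.
R1–R7 (7): add — endpoints in different components.
R7–R8 (7): add — endpoints in different components.
R2–R3 (10): add — endpoints in different components.
MST edges: R6–R8, R6–R9, R2–R6, R1–R7, R7–R8, R2–R3; total weight 2+3+5+7+7+10 = 34.

34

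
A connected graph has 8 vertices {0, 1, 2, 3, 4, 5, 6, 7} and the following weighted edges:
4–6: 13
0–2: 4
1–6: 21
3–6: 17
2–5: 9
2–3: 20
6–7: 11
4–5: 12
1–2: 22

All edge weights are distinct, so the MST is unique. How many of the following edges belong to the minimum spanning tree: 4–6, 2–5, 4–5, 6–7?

Kruskal: consider edges lightest-first.
0–2 (4): add — endpoints in different components.
2–5 (9): add — endpoints in different components.
6–7 (11): add — endpoints in different components.
4–5 (12): add — endpoints in different components.
4–6 (13): add — endpoints in different components.
3–6 (17): add — endpoints in different components.
2–3 (20): skip — 2 and 3 already connected.
1–6 (21): add — endpoints in different components.
MST edge set: {0–2, 2–5, 6–7, 4–5, 4–6, 3–6, 1–6}.
Of the listed edges, {4–6, 2–5, 4–5, 6–7} are in the MST → 4.

4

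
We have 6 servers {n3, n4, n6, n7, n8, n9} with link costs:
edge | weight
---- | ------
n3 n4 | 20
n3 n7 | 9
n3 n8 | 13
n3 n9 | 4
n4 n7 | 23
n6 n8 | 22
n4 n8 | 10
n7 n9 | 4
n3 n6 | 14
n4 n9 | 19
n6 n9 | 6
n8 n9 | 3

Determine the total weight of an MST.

Grow the tree from n7 using Prim:
Step 1: cheapest edge leaving the tree is n7 n9 (4); add n9.
Step 2: cheapest edge leaving the tree is n8 n9 (3); add n8.
Step 3: cheapest edge leaving the tree is n3 n9 (4); add n3.
Step 4: cheapest edge leaving the tree is n6 n9 (6); add n6.
Step 5: cheapest edge leaving the tree is n4 n8 (10); add n4.
MST edges: n7 n9, n8 n9, n3 n9, n6 n9, n4 n8; total weight 4+3+4+6+10 = 27.

27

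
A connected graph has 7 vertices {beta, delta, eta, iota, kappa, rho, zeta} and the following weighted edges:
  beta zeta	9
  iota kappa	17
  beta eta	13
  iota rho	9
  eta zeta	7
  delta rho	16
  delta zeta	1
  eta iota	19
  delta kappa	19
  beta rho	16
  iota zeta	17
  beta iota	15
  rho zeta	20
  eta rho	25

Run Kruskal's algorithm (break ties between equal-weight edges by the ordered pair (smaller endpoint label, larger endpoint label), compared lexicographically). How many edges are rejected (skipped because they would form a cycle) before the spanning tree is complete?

3

Kruskal's algorithm — process edges by increasing weight (ties by edge label):
delta zeta (1): add — endpoints in different components.
eta zeta (7): add — endpoints in different components.
beta zeta (9): add — endpoints in different components.
iota rho (9): add — endpoints in different components.
beta eta (13): skip — eta and beta already connected.
beta iota (15): add — endpoints in different components.
beta rho (16): skip — rho and beta already connected.
delta rho (16): skip — rho and delta already connected.
iota kappa (17): add — endpoints in different components.
Edges rejected before the tree was complete: 3.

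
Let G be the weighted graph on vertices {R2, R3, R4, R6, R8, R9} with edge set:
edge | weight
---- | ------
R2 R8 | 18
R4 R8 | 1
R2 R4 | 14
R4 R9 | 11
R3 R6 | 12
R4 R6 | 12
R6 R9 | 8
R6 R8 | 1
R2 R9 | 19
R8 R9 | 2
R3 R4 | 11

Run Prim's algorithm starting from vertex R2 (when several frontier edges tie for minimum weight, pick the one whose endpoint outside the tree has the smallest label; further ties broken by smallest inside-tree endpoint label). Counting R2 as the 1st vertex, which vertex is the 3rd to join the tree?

R8

Prim's algorithm from R2:
Step 1: frontier [R2 R4 14, R2 R8 18, R2 R9 19] → take R2 R4 (14); add R4.
Step 2: frontier [R2 R8 18, R2 R9 19, R4 R8 1, R3 R4 11, R4 R9 11, R4 R6 12] → take R4 R8 (1); add R8.
Step 3: frontier [R2 R9 19, R3 R4 11, R4 R9 11, R4 R6 12, R6 R8 1, R8 R9 2] → take R6 R8 (1); add R6.
Step 4: frontier [R2 R9 19, R3 R4 11, R4 R9 11, R6 R9 8, R3 R6 12, R8 R9 2] → take R8 R9 (2); add R9.
Step 5: frontier [R3 R4 11, R3 R6 12] → take R3 R4 (11); add R3.
Vertex order: R2, R4, R8, R6, R9, R3. The 3rd vertex is R8.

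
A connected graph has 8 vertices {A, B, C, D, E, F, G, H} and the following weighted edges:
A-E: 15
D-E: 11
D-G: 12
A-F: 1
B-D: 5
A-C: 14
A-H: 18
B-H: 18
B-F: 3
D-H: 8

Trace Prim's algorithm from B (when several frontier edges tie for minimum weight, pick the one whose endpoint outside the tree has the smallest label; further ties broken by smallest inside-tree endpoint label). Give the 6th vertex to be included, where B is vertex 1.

Prim, starting at B.
Step 1: cheapest edge leaving the tree is B-F (3); add F.
Step 2: cheapest edge leaving the tree is A-F (1); add A.
Step 3: cheapest edge leaving the tree is B-D (5); add D.
Step 4: cheapest edge leaving the tree is D-H (8); add H.
Step 5: cheapest edge leaving the tree is D-E (11); add E.
Step 6: cheapest edge leaving the tree is D-G (12); add G.
Step 7: cheapest edge leaving the tree is A-C (14); add C.
Vertex order: B, F, A, D, H, E, G, C. The 6th vertex is E.

E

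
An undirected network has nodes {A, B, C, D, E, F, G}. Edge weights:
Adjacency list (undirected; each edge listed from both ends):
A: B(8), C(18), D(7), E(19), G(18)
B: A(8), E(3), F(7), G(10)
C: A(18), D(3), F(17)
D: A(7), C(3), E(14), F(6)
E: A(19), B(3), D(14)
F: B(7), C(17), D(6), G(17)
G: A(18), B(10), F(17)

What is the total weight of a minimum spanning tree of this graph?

Sort edges by weight, then run Kruskal:
B-E (3): add. Components now {A} {B,E} {C} {D} {F} {G}
C-D (3): add. Components now {A} {B,E} {C,D} {F} {G}
D-F (6): add. Components now {A} {B,E} {C,D,F} {G}
A-D (7): add. Components now {A,C,D,F} {B,E} {G}
B-F (7): add. Components now {A,B,C,D,E,F} {G}
A-B (8): skip — A and B already connected.
B-G (10): add. Components now {A,B,C,D,E,F,G}
MST edges: B-E, C-D, D-F, A-D, B-F, B-G; total weight 3+3+6+7+7+10 = 36.

36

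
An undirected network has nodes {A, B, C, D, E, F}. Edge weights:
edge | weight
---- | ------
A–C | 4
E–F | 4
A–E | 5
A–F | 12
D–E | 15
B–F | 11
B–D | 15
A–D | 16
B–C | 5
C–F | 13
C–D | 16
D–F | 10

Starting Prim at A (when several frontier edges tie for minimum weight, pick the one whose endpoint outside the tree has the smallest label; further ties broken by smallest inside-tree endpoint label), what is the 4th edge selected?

E-F

Prim's algorithm from A:
Step 1: cheapest edge leaving the tree is A–C (4); add C.
Step 2: cheapest edge leaving the tree is B–C (5); add B.
Step 3: cheapest edge leaving the tree is A–E (5); add E.
Step 4: cheapest edge leaving the tree is E–F (4); add F.
Step 5: cheapest edge leaving the tree is D–F (10); add D.
The 4th edge added is E–F.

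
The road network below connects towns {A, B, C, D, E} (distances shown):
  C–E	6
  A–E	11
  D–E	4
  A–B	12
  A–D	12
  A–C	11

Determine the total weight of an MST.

Grow the tree from A using Prim:
Step 1: cheapest edge leaving the tree is A–C (11); add C.
Step 2: cheapest edge leaving the tree is C–E (6); add E.
Step 3: cheapest edge leaving the tree is D–E (4); add D.
Step 4: cheapest edge leaving the tree is A–B (12); add B.
MST edges: A–C, C–E, D–E, A–B; total weight 11+6+4+12 = 33.

33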